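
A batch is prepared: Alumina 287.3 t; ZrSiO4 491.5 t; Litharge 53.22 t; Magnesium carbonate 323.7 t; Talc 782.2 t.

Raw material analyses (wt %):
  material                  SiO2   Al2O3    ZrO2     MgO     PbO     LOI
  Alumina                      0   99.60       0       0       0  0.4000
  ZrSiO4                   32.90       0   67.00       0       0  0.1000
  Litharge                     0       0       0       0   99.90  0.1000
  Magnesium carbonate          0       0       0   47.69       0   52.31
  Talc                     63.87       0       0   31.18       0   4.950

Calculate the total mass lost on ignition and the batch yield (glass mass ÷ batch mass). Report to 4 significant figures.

In-progress results are shown rounded off to 4 significant digits within the worked lines. Each numeric step runs at exact precision all the way through. Exactly one rounding is applied to every reported number — the derived quantities, which include ignition loss, glass mass, five oxide percentages, totals, the yield, are carried at full precision, as written in question or answer, from the weighed amounts on 1728 t of glass.
Material-by-material LOI:
  Alumina: 287.3 × 0.004000 = 1.149 t
  ZrSiO4: 491.5 × 0.001000 = 0.4915 t
  Litharge: 53.22 × 0.001000 = 0.05322 t
  Magnesium carbonate: 323.7 × 0.5231 = 169.3 t
  Talc: 782.2 × 0.04950 = 38.72 t
Total LOI = 209.7 t
Glass = batch − LOI = 1938 − 209.7 = 1728 t

LOI loss = 209.7 t; glass = 1728 t; yield = 89.18%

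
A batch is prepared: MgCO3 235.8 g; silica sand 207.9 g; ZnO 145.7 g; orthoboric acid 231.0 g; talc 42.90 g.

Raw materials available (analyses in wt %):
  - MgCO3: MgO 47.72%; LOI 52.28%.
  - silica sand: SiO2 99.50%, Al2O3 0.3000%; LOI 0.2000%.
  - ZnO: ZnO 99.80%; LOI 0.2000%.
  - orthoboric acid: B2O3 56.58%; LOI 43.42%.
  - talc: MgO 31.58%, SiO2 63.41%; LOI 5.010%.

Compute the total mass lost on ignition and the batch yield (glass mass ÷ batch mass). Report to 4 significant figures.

LOI loss = 226.4 g; glass = 636.9 g; yield = 73.77%

The working math keeps exact precision all the way through; intermediates appear rounded to four significant digits on the page. Every reported result carries a single rounding; all derived quantities are carried starting from the weights at 636.9 g of glass in exact precision (yield, net glass mass, the totals, the five compositions, ignition loss), as given in the problem or answer text.
Per-material ignition loss:
  MgCO3: 235.8 × 0.5228 = 123.3 g
  silica sand: 207.9 × 0.002000 = 0.4158 g
  ZnO: 145.7 × 0.002000 = 0.2914 g
  orthoboric acid: 231.0 × 0.4342 = 100.3 g
  talc: 42.90 × 0.05010 = 2.149 g
Total LOI = 226.4 g
Glass = batch − LOI = 863.3 − 226.4 = 636.9 g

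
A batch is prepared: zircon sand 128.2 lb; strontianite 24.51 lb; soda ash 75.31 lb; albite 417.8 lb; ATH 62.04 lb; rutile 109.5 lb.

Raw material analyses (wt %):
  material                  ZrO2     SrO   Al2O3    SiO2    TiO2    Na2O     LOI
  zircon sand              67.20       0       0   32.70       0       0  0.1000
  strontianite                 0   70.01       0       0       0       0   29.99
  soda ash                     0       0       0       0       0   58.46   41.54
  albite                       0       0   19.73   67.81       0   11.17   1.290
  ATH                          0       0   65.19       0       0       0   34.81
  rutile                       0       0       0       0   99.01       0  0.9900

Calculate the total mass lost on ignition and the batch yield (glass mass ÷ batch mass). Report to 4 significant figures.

Every computation runs at exact precision end to end — rounding to four significant figures applies to every working value as displayed. Each reported figure is rounded once only — the derived quantities are rebuilt starting from the weights at 750.5 lb of glass at full precision (the six compositions, the yield, the totals, ignition loss, glass mass) as set out in the question or the answer.
Each material's LOI contribution:
  zircon sand: 128.2 × 0.001000 = 0.1282 lb
  strontianite: 24.51 × 0.2999 = 7.351 lb
  soda ash: 75.31 × 0.4154 = 31.28 lb
  albite: 417.8 × 0.01290 = 5.390 lb
  ATH: 62.04 × 0.3481 = 21.60 lb
  rutile: 109.5 × 0.009900 = 1.084 lb
Total LOI = 66.83 lb
Glass = batch − LOI = 817.4 − 66.83 = 750.5 lb

LOI loss = 66.83 lb; glass = 750.5 lb; yield = 91.82%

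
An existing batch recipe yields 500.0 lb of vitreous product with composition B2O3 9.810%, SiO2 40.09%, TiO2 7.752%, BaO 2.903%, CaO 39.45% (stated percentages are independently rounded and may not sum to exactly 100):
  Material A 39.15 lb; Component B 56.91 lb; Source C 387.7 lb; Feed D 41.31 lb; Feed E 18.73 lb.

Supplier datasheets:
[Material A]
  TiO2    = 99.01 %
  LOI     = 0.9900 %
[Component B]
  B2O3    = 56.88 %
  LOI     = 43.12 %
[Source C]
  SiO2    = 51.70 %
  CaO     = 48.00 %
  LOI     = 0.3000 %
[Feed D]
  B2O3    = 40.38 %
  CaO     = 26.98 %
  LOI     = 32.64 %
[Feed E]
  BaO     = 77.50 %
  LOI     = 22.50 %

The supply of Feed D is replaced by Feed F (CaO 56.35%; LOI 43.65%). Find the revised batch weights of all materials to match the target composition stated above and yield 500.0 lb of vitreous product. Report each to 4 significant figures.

All arithmetic runs at full float precision throughout — intermediates are displayed rounded to 4 significant figures between the steps. Each reported result is rounded a single time — the derived quantities (LOI, glass mass, totals, the yield, five oxide percentages) are recomputed starting from the weights per 500.0 lb of glass in exact precision as quoted within the question or the answer.
Per-oxide target masses for 500.0 lb vitreous product:
  B2O3: 9.810% × 500.0 = 49.05 lb
  SiO2: 40.09% × 500.0 = 200.4 lb
  TiO2: 7.752% × 500.0 = 38.76 lb
  BaO: 2.903% × 500.0 = 14.52 lb
  CaO: 39.45% × 500.0 = 197.2 lb
A balance pass over the oxides, using the reported weights, under the basis named above (oxide sums agree with the targets inside rounding margins):
  B2O3: 86.23·0.5688 = 49.05 lb (target 49.05 lb)
  SiO2: 387.7·0.5170 = 200.4 lb (target 200.4 lb)
  TiO2: 39.15·0.9901 = 38.76 lb (target 38.76 lb)
  BaO: 18.73·0.7750 = 14.52 lb (target 14.52 lb)
  CaO: 387.7·0.4800 + 19.78·0.5635 = 197.2 lb (target 197.2 lb)
The glass-mass cross-check: batch total minus LOI = 500.0 lb (summing oxide targets gives 500.0 lb; basis as stated: 500.0 lb — deltas are rounding alone).
Whole-batch sum: Σ batch = 551.6 lb; Σ batch·LOI gives LOI loss = 51.58 lb; the yield ratio, glass ÷ batch: 90.65%.

Revised batch per 500.0 lb vitreous product:
  Material A: 39.15 lb
  Component B: 86.23 lb
  Source C: 387.7 lb
  Feed F: 19.78 lb
  Feed E: 18.73 lb
Total batch = 551.6 lb; LOI loss = 51.58 lb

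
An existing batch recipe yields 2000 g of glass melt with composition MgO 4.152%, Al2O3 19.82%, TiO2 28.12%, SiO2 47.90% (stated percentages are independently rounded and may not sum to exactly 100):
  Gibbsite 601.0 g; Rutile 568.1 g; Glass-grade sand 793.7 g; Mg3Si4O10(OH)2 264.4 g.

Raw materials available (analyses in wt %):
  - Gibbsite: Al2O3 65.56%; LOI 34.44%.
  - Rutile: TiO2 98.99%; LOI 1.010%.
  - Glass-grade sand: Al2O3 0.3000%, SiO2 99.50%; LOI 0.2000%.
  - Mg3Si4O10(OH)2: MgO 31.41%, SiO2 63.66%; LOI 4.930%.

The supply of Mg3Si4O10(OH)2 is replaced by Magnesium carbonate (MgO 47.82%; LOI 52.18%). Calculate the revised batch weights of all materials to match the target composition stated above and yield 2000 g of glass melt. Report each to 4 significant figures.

Revised batch per 2000 g glass melt:
  Gibbsite: 600.2 g
  Rutile: 568.1 g
  Glass-grade sand: 962.8 g
  Magnesium carbonate: 173.7 g
Total batch = 2305 g; LOI loss = 305.0 g

Values along the way are printed, rounded to 4 significant figures, in the working. The working math keeps full float precision from first step to last. Each reported figure receives exactly one rounding — all derived quantities are carried at full precision (totals, LOI, four oxide percentages, yield, net glass mass) from the batch weights per 2000 g of glass exactly as shown in the problem or answer text.
Target oxide masses per 2000 g glass melt:
  MgO: 4.152% × 2000 = 83.04 g
  Al2O3: 19.82% × 2000 = 396.4 g
  TiO2: 28.12% × 2000 = 562.4 g
  SiO2: 47.90% × 2000 = 958.0 g
Per-oxide balance check working from each reported weight, relative to the basis at hand (summed amounts equal target values inside rounding margins):
  MgO: 173.7·0.4782 = 83.06 g (target 83.04 g)
  Al2O3: 600.2·0.6556 + 962.8·0.003000 = 396.4 g (target 396.4 g)
  TiO2: 568.1·0.9899 = 562.4 g (target 562.4 g)
  SiO2: 962.8·0.9950 = 958.0 g (target 958.0 g)
Glass-mass closure: total batch − LOI = 2000 g (the Σ of target masses is 2000 g; against the stated basis, 2000 g — rounding explains the deltas).
Batch grand total — Σ batch = 2305 g; the LOI term Σ batch·LOI equals 305.0 g; yield: glass divided by total = 86.77%.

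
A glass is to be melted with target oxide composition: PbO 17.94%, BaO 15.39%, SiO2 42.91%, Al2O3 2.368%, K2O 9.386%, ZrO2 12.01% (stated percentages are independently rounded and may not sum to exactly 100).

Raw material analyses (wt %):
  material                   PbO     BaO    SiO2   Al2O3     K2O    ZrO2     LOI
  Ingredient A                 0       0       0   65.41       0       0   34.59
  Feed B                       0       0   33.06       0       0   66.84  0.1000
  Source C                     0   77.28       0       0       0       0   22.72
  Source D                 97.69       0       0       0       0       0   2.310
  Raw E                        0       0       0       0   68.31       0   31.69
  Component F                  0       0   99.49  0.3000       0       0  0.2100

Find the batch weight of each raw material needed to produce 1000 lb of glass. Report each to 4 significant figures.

Mid-chain values are printed rounded to four significant digits when written out — the whole derivation keeps full precision from first step to last; exactly one rounding is applied to every reported value. Derived quantities are computed from the weighed amounts at 1000 lb of glass at exact precision (the totals, six oxide percentages, the yield, LOI, net glass mass) as quoted within problem or answer.
Target masses of each oxide per 1000 lb glass:
  PbO: 17.94% × 1000 = 179.4 lb
  BaO: 15.39% × 1000 = 153.9 lb
  SiO2: 42.91% × 1000 = 429.1 lb
  Al2O3: 2.368% × 1000 = 23.68 lb
  K2O: 9.386% × 1000 = 93.86 lb
  ZrO2: 12.01% × 1000 = 120.1 lb
Verifying the oxide balance given the weights on record, per the basis as stated (each sum matches its target mass once rounding is allowed for):
  PbO: 183.6·0.9769 = 179.4 lb (target 179.4 lb)
  BaO: 199.1·0.7728 = 153.9 lb (target 153.9 lb)
  SiO2: 179.7·0.3306 + 371.6·0.9949 = 429.1 lb (target 429.1 lb)
  Al2O3: 34.50·0.6541 + 371.6·0.003000 = 23.68 lb (target 23.68 lb)
  K2O: 137.4·0.6831 = 93.86 lb (target 93.86 lb)
  ZrO2: 179.7·0.6684 = 120.1 lb (target 120.1 lb)
Consistency of the glass mass: Σ batch − LOI loss = 1000 lb (the targets, summed, come to 1000 lb; stated basis 1000 lb — rounding explains the deltas).
Batch grand total — Σ batch = 1106 lb; LOI loss = Σ batch·LOI = 105.9 lb; glass ÷ batch gives a yield of 90.42%.

Batch per 1000 lb glass:
  Ingredient A: 34.50 lb
  Feed B: 179.7 lb
  Source C: 199.1 lb
  Source D: 183.6 lb
  Raw E: 137.4 lb
  Component F: 371.6 lb
Total batch = 1106 lb; LOI loss = 105.9 lb; yield = 90.42%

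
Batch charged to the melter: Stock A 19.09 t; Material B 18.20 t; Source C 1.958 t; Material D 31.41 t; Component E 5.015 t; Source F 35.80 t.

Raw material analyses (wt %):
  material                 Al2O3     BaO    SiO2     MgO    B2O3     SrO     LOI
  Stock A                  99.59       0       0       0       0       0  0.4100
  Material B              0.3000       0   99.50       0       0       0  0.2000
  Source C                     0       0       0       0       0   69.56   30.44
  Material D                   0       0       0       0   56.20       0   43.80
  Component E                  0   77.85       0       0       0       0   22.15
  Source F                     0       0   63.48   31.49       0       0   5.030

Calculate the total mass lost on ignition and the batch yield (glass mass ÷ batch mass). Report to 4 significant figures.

Working values are shown rounded to 4 significant figures; each numeric step keeps exact precision from first step to last; a single rounding yields each reported value; derived quantities are rebuilt in exact precision (totals, LOI, yield, the six compositions, glass mass) starting from the weights per 94.09 t of glass, as they appear in either problem or answer.
Material-by-material LOI:
  Stock A: 19.09 × 0.004100 = 0.07827 t
  Material B: 18.20 × 0.002000 = 0.03640 t
  Source C: 1.958 × 0.3044 = 0.5960 t
  Material D: 31.41 × 0.4380 = 13.76 t
  Component E: 5.015 × 0.2215 = 1.111 t
  Source F: 35.80 × 0.05030 = 1.801 t
Total LOI = 17.38 t
Glass = batch − LOI = 111.5 − 17.38 = 94.09 t

LOI loss = 17.38 t; glass = 94.09 t; yield = 84.41%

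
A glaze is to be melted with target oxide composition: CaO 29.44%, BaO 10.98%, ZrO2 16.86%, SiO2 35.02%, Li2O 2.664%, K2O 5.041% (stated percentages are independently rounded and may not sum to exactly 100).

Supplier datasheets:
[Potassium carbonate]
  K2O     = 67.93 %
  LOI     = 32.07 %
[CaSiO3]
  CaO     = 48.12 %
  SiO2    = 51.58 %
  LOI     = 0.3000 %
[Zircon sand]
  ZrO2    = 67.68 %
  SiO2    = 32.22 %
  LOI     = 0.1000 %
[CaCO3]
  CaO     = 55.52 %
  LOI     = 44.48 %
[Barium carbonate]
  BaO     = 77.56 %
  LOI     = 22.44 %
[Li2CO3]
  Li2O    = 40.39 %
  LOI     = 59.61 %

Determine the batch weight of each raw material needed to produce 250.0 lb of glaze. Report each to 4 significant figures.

Every computation holds exact precision from start to finish. Intermediates are shown (rounded to four significant digits) on the page. Exactly one rounding goes into every reported number. Derived quantities, including the yield, six oxide percentages, glass mass, totals, ignition loss, are recomputed starting from the weights for 250.0 lb of glass in full precision as given in question or answer.
Oxide-by-oxide targets in 250.0 lb glaze:
  CaO: 29.44% × 250.0 = 73.60 lb
  BaO: 10.98% × 250.0 = 27.45 lb
  ZrO2: 16.86% × 250.0 = 42.15 lb
  SiO2: 35.02% × 250.0 = 87.55 lb
  Li2O: 2.664% × 250.0 = 6.660 lb
  K2O: 5.041% × 250.0 = 12.60 lb
Sums-versus-targets review given the weights on record, per the basis as stated (oxide sums agree with the targets inside rounding margins):
  CaO: 130.8·0.4812 + 19.17·0.5552 = 73.58 lb (target 73.60 lb)
  BaO: 35.39·0.7756 = 27.45 lb (target 27.45 lb)
  ZrO2: 62.28·0.6768 = 42.15 lb (target 42.15 lb)
  SiO2: 130.8·0.5158 + 62.28·0.3222 = 87.53 lb (target 87.55 lb)
  Li2O: 16.49·0.4039 = 6.660 lb (target 6.660 lb)
  K2O: 18.55·0.6793 = 12.60 lb (target 12.60 lb)
Glass-mass sanity pass: batch total minus LOI = 250.0 lb (summing oxide targets gives 250.0 lb; against the stated basis, 250.0 lb — any gap is answer rounding).
Batch total: Σ batch = 282.7 lb; ignition loss, Σ(batch × LOI) = 32.70 lb; yield = glass ÷ total batch = 88.43%.

Batch per 250.0 lb glaze:
  Potassium carbonate: 18.55 lb
  CaSiO3: 130.8 lb
  Zircon sand: 62.28 lb
  CaCO3: 19.17 lb
  Barium carbonate: 35.39 lb
  Li2CO3: 16.49 lb
Total batch = 282.7 lb; LOI loss = 32.70 lb; yield = 88.43%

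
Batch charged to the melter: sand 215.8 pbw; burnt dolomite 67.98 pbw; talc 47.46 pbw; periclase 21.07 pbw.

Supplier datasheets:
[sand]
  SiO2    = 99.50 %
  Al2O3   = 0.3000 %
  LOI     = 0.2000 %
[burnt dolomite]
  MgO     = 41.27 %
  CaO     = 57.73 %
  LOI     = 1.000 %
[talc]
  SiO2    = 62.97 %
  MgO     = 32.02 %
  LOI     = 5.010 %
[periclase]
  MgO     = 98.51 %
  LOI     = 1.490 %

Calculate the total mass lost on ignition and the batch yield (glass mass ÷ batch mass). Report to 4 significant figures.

LOI loss = 3.803 pbw; glass = 348.5 pbw; yield = 98.92%

Working values are printed rounded to 4 significant figures at each printed step. Every computation runs at full precision end to end — every reported value takes a single rounding; all derived quantities are re-derived at full float precision (yield, the four compositions, net glass mass, ignition loss, totals) using the weight values per 348.5 pbw of glass, as given in either problem or answer.
Ignition loss by material:
  sand: 215.8 × 0.002000 = 0.4316 pbw
  burnt dolomite: 67.98 × 0.01000 = 0.6798 pbw
  talc: 47.46 × 0.05010 = 2.378 pbw
  periclase: 21.07 × 0.01490 = 0.3139 pbw
Total LOI = 3.803 pbw
Glass = batch − LOI = 352.3 − 3.803 = 348.5 pbw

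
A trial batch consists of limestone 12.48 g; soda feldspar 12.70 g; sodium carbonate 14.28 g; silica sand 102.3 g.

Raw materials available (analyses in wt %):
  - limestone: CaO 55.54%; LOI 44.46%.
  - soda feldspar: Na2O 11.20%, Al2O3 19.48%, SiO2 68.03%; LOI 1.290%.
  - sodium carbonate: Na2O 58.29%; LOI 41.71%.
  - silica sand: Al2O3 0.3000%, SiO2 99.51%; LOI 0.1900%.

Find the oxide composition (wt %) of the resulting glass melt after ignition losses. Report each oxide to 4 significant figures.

Glass mass = 129.9 g (batch 141.8 − LOI 11.86).
Composition: Na2O 7.503%, Al2O3 2.141%, SiO2 85.02%, CaO 5.336%

Working values are displayed rounded off to 4 significant figures between the steps. The working math runs at full precision all the way through; exactly one rounding is applied to each reported figure. All derived quantities (four oxide percentages, LOI, yield, totals, glass mass) are re-derived from the batch weights at 129.9 g of glass in full float precision as given in problem or answer.
Delivered oxide masses:
  Na2O: 12.70·0.1120 + 14.28·0.5829 = 9.746 g
  Al2O3: 12.70·0.1948 + 102.3·0.003000 = 2.781 g
  SiO2: 12.70·0.6803 + 102.3·0.9951 = 110.4 g
  CaO: 12.48·0.5554 = 6.931 g
LOI: 12.48·0.4446 + 12.70·0.01290 + 14.28·0.4171 + 102.3·0.001900 = 11.86 g
batch − LOI leaves glass = 141.8 − 11.86 = 129.9 g (matching Σ of the oxides)
each oxide over glass, ×100, is wt %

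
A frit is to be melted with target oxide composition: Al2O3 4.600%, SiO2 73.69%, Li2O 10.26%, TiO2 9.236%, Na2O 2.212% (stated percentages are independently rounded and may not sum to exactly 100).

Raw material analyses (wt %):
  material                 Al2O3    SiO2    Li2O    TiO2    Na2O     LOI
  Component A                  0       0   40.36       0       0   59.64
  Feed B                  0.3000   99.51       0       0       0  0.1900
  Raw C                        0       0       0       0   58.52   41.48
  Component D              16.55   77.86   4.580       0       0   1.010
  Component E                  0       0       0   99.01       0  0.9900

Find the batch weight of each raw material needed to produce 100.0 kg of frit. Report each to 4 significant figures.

Each numeric step holds full precision all the way through. Mid-chain values are displayed with 4-significant-digit rounding when written out — each reported value takes just one rounding. Derived quantities (the five compositions, yield, LOI, glass mass, totals) are computed at full float precision from the weighed amounts on 100.0 kg of glass as written in problem or answer.
Per-oxide target masses for 100.0 kg frit:
  Al2O3: 4.600% × 100.0 = 4.600 kg
  SiO2: 73.69% × 100.0 = 73.69 kg
  Li2O: 10.26% × 100.0 = 10.26 kg
  TiO2: 9.236% × 100.0 = 9.236 kg
  Na2O: 2.212% × 100.0 = 2.212 kg
A balance pass over the oxides, applying the batch weights above, on the stated basis (every target is met by its sum inside rounding margins):
  Al2O3: 53.06·0.003000 + 26.83·0.1655 = 4.600 kg (target 4.600 kg)
  SiO2: 53.06·0.9951 + 26.83·0.7786 = 73.69 kg (target 73.69 kg)
  Li2O: 22.38·0.4036 + 26.83·0.04580 = 10.26 kg (target 10.26 kg)
  TiO2: 9.328·0.9901 = 9.236 kg (target 9.236 kg)
  Na2O: 3.780·0.5852 = 2.212 kg (target 2.212 kg)
Auditing the glass mass value: total charge less LOI = 100.0 kg (the targets, summed, come to 100.0 kg; versus the stated basis of 100.0 kg — any gap is answer rounding).
Whole-batch sum: Σ batch = 115.4 kg; ignition loss, Σ(batch × LOI) = 15.38 kg; glass ÷ batch gives a yield of 86.67%.

Batch per 100.0 kg frit:
  Component A: 22.38 kg
  Feed B: 53.06 kg
  Raw C: 3.780 kg
  Component D: 26.83 kg
  Component E: 9.328 kg
Total batch = 115.4 kg; LOI loss = 15.38 kg; yield = 86.67%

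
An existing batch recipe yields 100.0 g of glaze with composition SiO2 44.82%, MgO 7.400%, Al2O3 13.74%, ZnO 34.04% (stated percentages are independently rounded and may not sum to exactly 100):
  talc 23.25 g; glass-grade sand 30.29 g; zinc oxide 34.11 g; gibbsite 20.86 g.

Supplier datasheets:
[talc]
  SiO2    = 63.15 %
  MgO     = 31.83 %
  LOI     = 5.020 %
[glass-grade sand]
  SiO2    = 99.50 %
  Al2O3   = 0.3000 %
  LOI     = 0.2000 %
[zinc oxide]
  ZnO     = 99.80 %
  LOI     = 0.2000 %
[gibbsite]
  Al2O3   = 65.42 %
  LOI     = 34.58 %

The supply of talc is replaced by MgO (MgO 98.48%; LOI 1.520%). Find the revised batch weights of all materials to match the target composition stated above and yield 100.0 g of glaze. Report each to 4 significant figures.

Revised batch per 100.0 g glaze:
  MgO: 7.514 g
  glass-grade sand: 45.05 g
  zinc oxide: 34.11 g
  gibbsite: 20.80 g
Total batch = 107.5 g; LOI loss = 7.465 g

In-progress results are printed (rounded to 4 significant figures) on the page. Each numeric step maintains full float precision in every operation. Exactly one rounding lands on each reported value; derived quantities are recomputed in exact precision (four oxide percentages, ignition loss, the yield, glass mass, totals) starting from the weights at 100.0 g of glass, precisely as stated by either problem or answer.
Target oxide masses per 100.0 g glaze:
  SiO2: 44.82% × 100.0 = 44.82 g
  MgO: 7.400% × 100.0 = 7.400 g
  Al2O3: 13.74% × 100.0 = 13.74 g
  ZnO: 34.04% × 100.0 = 34.04 g
Checking each oxide sum on the weights just shown, at the basis given (sums match the target masses net of answer rounding effects):
  SiO2: 45.05·0.9950 = 44.82 g (target 44.82 g)
  MgO: 7.514·0.9848 = 7.400 g (target 7.400 g)
  Al2O3: 45.05·0.003000 + 20.80·0.6542 = 13.74 g (target 13.74 g)
  ZnO: 34.11·0.9980 = 34.04 g (target 34.04 g)
Auditing the glass mass value: whole batch net of LOI = 100.0 g (the Σ of target masses is 100.0 g; versus the stated basis of 100.0 g — differing by rounding only).
Summing the batch: Σ batch = 107.5 g; ignition loss, Σ(batch × LOI) = 7.465 g; yield: glass divided by total = 93.05%.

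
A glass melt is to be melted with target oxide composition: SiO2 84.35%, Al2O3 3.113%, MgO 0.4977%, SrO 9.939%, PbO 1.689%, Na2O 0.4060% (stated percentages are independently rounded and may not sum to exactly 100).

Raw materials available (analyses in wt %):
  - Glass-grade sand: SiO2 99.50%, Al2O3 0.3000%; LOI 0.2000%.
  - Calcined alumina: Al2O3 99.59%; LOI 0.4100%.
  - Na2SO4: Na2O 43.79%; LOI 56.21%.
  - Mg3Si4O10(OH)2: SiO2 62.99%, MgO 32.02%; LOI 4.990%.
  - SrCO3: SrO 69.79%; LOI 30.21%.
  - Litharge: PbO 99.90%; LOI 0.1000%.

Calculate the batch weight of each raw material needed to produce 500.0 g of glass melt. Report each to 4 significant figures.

Batch per 500.0 g glass melt:
  Glass-grade sand: 418.9 g
  Calcined alumina: 14.37 g
  Na2SO4: 4.636 g
  Mg3Si4O10(OH)2: 7.772 g
  SrCO3: 71.21 g
  Litharge: 8.453 g
Total batch = 525.3 g; LOI loss = 25.41 g; yield = 95.16%

Each numeric step keeps full precision in all steps. Mid-chain values are printed, rounded to 4 significant figures, at each printed step; a single rounding yields each reported figure; the derived quantities (yield, totals, glass mass, ignition loss, six oxide percentages) are re-derived in full float precision starting from the weights on 500.0 g of glass, as given in the question or the answer.
Target oxide masses per 500.0 g glass melt:
  SiO2: 84.35% × 500.0 = 421.8 g
  Al2O3: 3.113% × 500.0 = 15.56 g
  MgO: 0.4977% × 500.0 = 2.488 g
  SrO: 9.939% × 500.0 = 49.70 g
  PbO: 1.689% × 500.0 = 8.445 g
  Na2O: 0.4060% × 500.0 = 2.030 g
Sums-versus-targets review from the weights as reported, at the basis given (sum by sum, the targets are met given rounding of the digits):
  SiO2: 418.9·0.9950 + 7.772·0.6299 = 421.7 g (target 421.8 g)
  Al2O3: 418.9·0.003000 + 14.37·0.9959 = 15.57 g (target 15.56 g)
  MgO: 7.772·0.3202 = 2.489 g (target 2.488 g)
  SrO: 71.21·0.6979 = 49.70 g (target 49.70 g)
  PbO: 8.453·0.9990 = 8.445 g (target 8.445 g)
  Na2O: 4.636·0.4379 = 2.030 g (target 2.030 g)
Consistency of the glass mass: batch total minus LOI = 499.9 g (oxide target masses add up to 500.0 g; the stated basis being 500.0 g — a pure rounding effect).
Summing the batch: Σ batch = 525.3 g; Σ batch·LOI gives LOI loss = 25.41 g; glass ÷ batch gives a yield of 95.16%.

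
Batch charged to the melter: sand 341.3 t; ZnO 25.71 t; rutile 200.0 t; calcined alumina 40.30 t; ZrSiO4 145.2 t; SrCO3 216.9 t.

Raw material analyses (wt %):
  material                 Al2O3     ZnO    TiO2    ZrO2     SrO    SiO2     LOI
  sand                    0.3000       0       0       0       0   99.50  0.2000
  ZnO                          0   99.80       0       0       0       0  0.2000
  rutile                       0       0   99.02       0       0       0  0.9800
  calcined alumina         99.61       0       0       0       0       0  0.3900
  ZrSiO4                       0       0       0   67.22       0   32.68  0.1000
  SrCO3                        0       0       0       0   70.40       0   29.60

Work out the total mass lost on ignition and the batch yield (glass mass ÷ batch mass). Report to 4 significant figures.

All arithmetic keeps full precision from start to finish. Working values are printed, rounded to 4 significant digits, across the worked steps. A single rounding yields every reported figure. All derived quantities (yield, net glass mass, six oxide percentages, ignition loss, totals) are re-derived from the weighed amounts for 902.2 t of glass at full precision exactly as printed in the problem or the answer.
Material-by-material LOI:
  sand: 341.3 × 0.002000 = 0.6826 t
  ZnO: 25.71 × 0.002000 = 0.05142 t
  rutile: 200.0 × 0.009800 = 1.960 t
  calcined alumina: 40.30 × 0.003900 = 0.1572 t
  ZrSiO4: 145.2 × 0.001000 = 0.1452 t
  SrCO3: 216.9 × 0.2960 = 64.20 t
Total LOI = 67.20 t
Glass = batch − LOI = 969.4 − 67.20 = 902.2 t

LOI loss = 67.20 t; glass = 902.2 t; yield = 93.07%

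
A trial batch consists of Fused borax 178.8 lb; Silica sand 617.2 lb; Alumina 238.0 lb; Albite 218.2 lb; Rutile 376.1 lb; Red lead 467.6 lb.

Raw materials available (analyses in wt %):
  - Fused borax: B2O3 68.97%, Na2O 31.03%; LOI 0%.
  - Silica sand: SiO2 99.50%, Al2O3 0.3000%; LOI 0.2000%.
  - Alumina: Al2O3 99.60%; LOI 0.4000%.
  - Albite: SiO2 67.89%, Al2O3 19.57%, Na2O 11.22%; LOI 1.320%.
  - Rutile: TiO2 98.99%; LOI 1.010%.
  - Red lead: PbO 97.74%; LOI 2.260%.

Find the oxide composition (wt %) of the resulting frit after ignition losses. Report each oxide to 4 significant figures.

The working math runs at full precision all the way through; mid-chain values are shown (rounded to four significant figures) in the working. Every reported value undergoes a single rounding; all derived quantities, including the six compositions, totals, glass mass, yield, ignition loss, are recomputed using the weight values at 2076 lb of glass in full float precision as given in question or answer.
Per-oxide mass from batch:
  SiO2: 617.2·0.9950 + 218.2·0.6789 = 762.2 lb
  Al2O3: 617.2·0.003000 + 238.0·0.9960 + 218.2·0.1957 = 281.6 lb
  B2O3: 178.8·0.6897 = 123.3 lb
  TiO2: 376.1·0.9899 = 372.3 lb
  Na2O: 178.8·0.3103 + 218.2·0.1122 = 79.96 lb
  PbO: 467.6·0.9774 = 457.0 lb
LOI: 617.2·0.002000 + 238.0·0.004000 + 218.2·0.01320 + 376.1·0.01010 + 467.6·0.02260 = 19.43 lb
batch − LOI leaves glass = 2096 − 19.43 = 2076 lb (matching Σ of the oxides)
each wt % is 100 × oxide ÷ glass

Glass mass = 2076 lb (batch 2096 − LOI 19.43).
Composition: SiO2 36.71%, Al2O3 13.56%, B2O3 5.939%, TiO2 17.93%, Na2O 3.851%, PbO 22.01%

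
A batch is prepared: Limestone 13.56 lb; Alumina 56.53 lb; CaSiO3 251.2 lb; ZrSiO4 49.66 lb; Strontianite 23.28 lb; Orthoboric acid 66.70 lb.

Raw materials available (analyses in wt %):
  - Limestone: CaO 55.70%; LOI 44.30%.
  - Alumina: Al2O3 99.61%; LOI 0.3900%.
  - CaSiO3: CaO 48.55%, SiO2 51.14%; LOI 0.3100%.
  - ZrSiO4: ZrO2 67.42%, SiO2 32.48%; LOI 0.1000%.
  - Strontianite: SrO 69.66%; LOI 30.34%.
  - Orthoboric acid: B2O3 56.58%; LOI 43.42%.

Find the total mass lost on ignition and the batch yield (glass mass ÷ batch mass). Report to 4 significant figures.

Working values are shown (rounded to 4 significant figures) within the worked lines. All arithmetic carries exact precision end to end. Every reported figure includes exactly one rounding; all derived quantities are computed at full precision (net glass mass, ignition loss, totals, yield, six oxide percentages) starting from the weights per 417.8 lb of glass, as written in the problem or the answer.
Loss on ignition, line by line:
  Limestone: 13.56 × 0.4430 = 6.007 lb
  Alumina: 56.53 × 0.003900 = 0.2205 lb
  CaSiO3: 251.2 × 0.003100 = 0.7787 lb
  ZrSiO4: 49.66 × 0.001000 = 0.04966 lb
  Strontianite: 23.28 × 0.3034 = 7.063 lb
  Orthoboric acid: 66.70 × 0.4342 = 28.96 lb
Total LOI = 43.08 lb
Glass = batch − LOI = 460.9 − 43.08 = 417.8 lb

LOI loss = 43.08 lb; glass = 417.8 lb; yield = 90.65%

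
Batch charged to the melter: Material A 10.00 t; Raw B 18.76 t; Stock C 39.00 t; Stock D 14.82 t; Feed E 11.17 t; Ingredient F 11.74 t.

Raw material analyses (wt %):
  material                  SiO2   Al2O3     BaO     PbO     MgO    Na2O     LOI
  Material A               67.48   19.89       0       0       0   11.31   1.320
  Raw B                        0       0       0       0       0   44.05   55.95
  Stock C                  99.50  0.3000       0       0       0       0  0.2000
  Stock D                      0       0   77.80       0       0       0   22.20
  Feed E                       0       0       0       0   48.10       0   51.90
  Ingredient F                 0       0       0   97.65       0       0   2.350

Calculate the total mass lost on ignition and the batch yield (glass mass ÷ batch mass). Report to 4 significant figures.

LOI loss = 20.07 t; glass = 85.42 t; yield = 80.98%

Each numeric step carries full float precision in all steps — the intermediate values are printed rounded off to 4 significant figures at each printed step; each reported result includes exactly one rounding — all derived quantities (LOI, net glass mass, six oxide percentages, totals, yield) are recomputed in exact precision from the weighed amounts per 85.42 t of glass, exactly as printed in question or answer.
Loss on ignition, line by line:
  Material A: 10.00 × 0.01320 = 0.1320 t
  Raw B: 18.76 × 0.5595 = 10.50 t
  Stock C: 39.00 × 0.002000 = 0.07800 t
  Stock D: 14.82 × 0.2220 = 3.290 t
  Feed E: 11.17 × 0.5190 = 5.797 t
  Ingredient F: 11.74 × 0.02350 = 0.2759 t
Total LOI = 20.07 t
Glass = batch − LOI = 105.5 − 20.07 = 85.42 t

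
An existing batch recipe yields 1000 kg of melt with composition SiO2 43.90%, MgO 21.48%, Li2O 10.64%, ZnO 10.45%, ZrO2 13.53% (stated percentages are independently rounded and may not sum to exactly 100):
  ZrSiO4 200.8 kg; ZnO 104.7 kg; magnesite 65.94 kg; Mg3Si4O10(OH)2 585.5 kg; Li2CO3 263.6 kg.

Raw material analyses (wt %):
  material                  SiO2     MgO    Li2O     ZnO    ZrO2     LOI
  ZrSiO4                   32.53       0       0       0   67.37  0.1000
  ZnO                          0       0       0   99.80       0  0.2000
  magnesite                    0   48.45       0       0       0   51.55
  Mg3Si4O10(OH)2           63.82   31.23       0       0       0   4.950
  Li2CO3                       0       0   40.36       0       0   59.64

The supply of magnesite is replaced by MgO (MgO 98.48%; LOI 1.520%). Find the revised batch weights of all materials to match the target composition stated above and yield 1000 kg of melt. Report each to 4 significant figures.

Mid-chain values are printed (rounded to four significant digits) on the page; the whole derivation runs at full float precision from start to finish — each reported number includes exactly one rounding — the derived quantities are computed at exact precision (ignition loss, glass mass, totals, five oxide percentages, the yield) starting from the weights per 1000 kg of glass, as quoted within the problem or the answer.
Oxide mass targets, per 1000 kg melt:
  SiO2: 43.90% × 1000 = 439.0 kg
  MgO: 21.48% × 1000 = 214.8 kg
  Li2O: 10.64% × 1000 = 106.4 kg
  ZnO: 10.45% × 1000 = 104.5 kg
  ZrO2: 13.53% × 1000 = 135.3 kg
Mass-balance tally per oxide per the reported batch figures, against the basis in use (oxide sums agree with the targets inside rounding margins):
  SiO2: 200.8·0.3253 + 585.5·0.6382 = 439.0 kg (target 439.0 kg)
  MgO: 32.44·0.9848 + 585.5·0.3123 = 214.8 kg (target 214.8 kg)
  Li2O: 263.6·0.4036 = 106.4 kg (target 106.4 kg)
  ZnO: 104.7·0.9980 = 104.5 kg (target 104.5 kg)
  ZrO2: 200.8·0.6737 = 135.3 kg (target 135.3 kg)
Mass balance on the glass: whole batch net of LOI = 999.9 kg (the targets, summed, come to 1000 kg; versus the stated basis of 1000 kg — a pure rounding effect).
Adding the batch up: Σ batch = 1187 kg; Σ batch·LOI gives LOI loss = 187.1 kg; glass ÷ batch gives a yield of 84.24%.

Revised batch per 1000 kg melt:
  ZrSiO4: 200.8 kg
  ZnO: 104.7 kg
  MgO: 32.44 kg
  Mg3Si4O10(OH)2: 585.5 kg
  Li2CO3: 263.6 kg
Total batch = 1187 kg; LOI loss = 187.1 kg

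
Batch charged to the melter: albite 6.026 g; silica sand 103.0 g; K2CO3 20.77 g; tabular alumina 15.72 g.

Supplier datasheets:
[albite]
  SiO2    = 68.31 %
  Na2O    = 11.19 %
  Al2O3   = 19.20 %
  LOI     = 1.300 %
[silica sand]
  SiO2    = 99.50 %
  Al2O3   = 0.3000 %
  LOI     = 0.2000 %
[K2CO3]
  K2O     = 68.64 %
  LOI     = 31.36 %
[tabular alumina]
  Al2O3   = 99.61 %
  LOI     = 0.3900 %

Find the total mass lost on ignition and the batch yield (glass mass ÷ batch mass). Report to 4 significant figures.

All internal work maintains exact precision at all times. In-progress results appear rounded to 4 significant digits in the printout — each reported number is rounded exactly once. The derived quantities, including net glass mass, totals, ignition loss, yield, four oxide percentages, are rebuilt starting from the weights per 138.7 g of glass in full float precision exactly as shown in the problem or the answer.
Per-material ignition loss:
  albite: 6.026 × 0.01300 = 0.07834 g
  silica sand: 103.0 × 0.002000 = 0.2060 g
  K2CO3: 20.77 × 0.3136 = 6.513 g
  tabular alumina: 15.72 × 0.003900 = 0.06131 g
Total LOI = 6.859 g
Glass = batch − LOI = 145.5 − 6.859 = 138.7 g

LOI loss = 6.859 g; glass = 138.7 g; yield = 95.29%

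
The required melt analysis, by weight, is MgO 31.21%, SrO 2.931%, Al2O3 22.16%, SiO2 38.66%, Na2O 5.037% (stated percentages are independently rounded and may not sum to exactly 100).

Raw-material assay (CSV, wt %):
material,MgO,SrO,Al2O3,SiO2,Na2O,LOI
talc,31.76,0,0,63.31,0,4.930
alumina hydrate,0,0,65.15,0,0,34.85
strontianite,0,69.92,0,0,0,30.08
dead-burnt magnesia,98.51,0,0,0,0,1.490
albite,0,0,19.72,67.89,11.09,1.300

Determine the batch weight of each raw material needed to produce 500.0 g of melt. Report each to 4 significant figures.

Batch per 500.0 g melt:
  talc: 61.80 g
  alumina hydrate: 101.3 g
  strontianite: 20.96 g
  dead-burnt magnesia: 138.5 g
  albite: 227.1 g
Total batch = 549.7 g; LOI loss = 49.67 g; yield = 90.96%

The working math keeps exact precision at all times. Intermediates appear (rounded to 4 significant figures) in the printout; every reported figure receives exactly one rounding — all derived quantities (LOI, net glass mass, the yield, totals, the five compositions) are recomputed from the batch weights at 500.0 g of glass in full float precision exactly as printed in the problem or the answer.
Target masses of each oxide per 500.0 g melt:
  MgO: 31.21% × 500.0 = 156.0 g
  SrO: 2.931% × 500.0 = 14.66 g
  Al2O3: 22.16% × 500.0 = 110.8 g
  SiO2: 38.66% × 500.0 = 193.3 g
  Na2O: 5.037% × 500.0 = 25.18 g
Mass-balance tally per oxide from the weights as reported, against the basis in use (summed amounts equal target values within answer rounding):
  MgO: 61.80·0.3176 + 138.5·0.9851 = 156.1 g (target 156.0 g)
  SrO: 20.96·0.6992 = 14.66 g (target 14.66 g)
  Al2O3: 101.3·0.6515 + 227.1·0.1972 = 110.8 g (target 110.8 g)
  SiO2: 61.80·0.6331 + 227.1·0.6789 = 193.3 g (target 193.3 g)
  Na2O: 227.1·0.1109 = 25.19 g (target 25.18 g)
Glass mass check: total charge less LOI = 500.0 g (the targets, summed, come to 500.0 g; basis as stated: 500.0 g — differing by rounding only).
Total batch = Σ batch = 549.7 g; LOI removed, Σ of batch·LOI: 49.67 g; yield: glass divided by total = 90.96%.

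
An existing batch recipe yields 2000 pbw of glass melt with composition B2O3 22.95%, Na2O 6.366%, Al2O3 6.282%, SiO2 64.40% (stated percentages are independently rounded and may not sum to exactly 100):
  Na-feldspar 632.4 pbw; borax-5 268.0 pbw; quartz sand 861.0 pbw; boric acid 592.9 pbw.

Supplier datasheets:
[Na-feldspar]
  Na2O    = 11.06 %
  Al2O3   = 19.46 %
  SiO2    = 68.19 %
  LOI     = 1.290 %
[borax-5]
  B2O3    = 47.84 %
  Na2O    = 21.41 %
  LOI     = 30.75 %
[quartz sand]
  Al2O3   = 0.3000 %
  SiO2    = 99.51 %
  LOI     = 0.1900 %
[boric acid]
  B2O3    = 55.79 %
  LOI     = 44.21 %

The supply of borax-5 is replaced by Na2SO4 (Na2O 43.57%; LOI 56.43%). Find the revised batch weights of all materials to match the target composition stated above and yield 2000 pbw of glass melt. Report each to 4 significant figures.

Revised batch per 2000 pbw glass melt:
  Na-feldspar: 632.4 pbw
  Na2SO4: 131.7 pbw
  quartz sand: 861.0 pbw
  boric acid: 822.7 pbw
Total batch = 2448 pbw; LOI loss = 447.8 pbw

Full precision is kept through the solve — the intermediate values are printed (rounded to 4 significant figures) on the page; a single rounding finalizes every reported figure. Derived quantities (yield, net glass mass, the four compositions, LOI, totals) are carried at full float precision starting from the weights per 2000 pbw of glass, precisely as stated by problem or answer.
Target masses of each oxide per 2000 pbw glass melt:
  B2O3: 22.95% × 2000 = 459.0 pbw
  Na2O: 6.366% × 2000 = 127.3 pbw
  Al2O3: 6.282% × 2000 = 125.6 pbw
  SiO2: 64.40% × 2000 = 1288 pbw
A balance pass over the oxides, given the weights on record, for the quoted basis mass (sums match the target masses inside rounding margins):
  B2O3: 822.7·0.5579 = 459.0 pbw (target 459.0 pbw)
  Na2O: 632.4·0.1106 + 131.7·0.4357 = 127.3 pbw (target 127.3 pbw)
  Al2O3: 632.4·0.1946 + 861.0·0.003000 = 125.6 pbw (target 125.6 pbw)
  SiO2: 632.4·0.6819 + 861.0·0.9951 = 1288 pbw (target 1288 pbw)
Auditing the glass mass value: batch Σ − ignition loss = 2000 pbw (summing oxide targets gives 2000 pbw; stated basis 2000 pbw — gaps are rounding artifacts).
Whole-batch sum: Σ batch = 2448 pbw; Σ batch·LOI gives LOI loss = 447.8 pbw; the yield ratio, glass ÷ batch: 81.70%.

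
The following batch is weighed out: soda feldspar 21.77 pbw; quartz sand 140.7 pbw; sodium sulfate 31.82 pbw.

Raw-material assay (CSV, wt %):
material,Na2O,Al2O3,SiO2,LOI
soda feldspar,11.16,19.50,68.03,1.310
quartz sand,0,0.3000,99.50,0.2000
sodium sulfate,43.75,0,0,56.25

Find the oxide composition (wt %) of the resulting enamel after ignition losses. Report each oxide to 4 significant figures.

Glass mass = 175.8 pbw (batch 194.3 − LOI 18.47).
Composition: Na2O 9.299%, Al2O3 2.654%, SiO2 88.05%

All arithmetic maintains exact precision end to end. Working values are shown rounded off to 4 significant figures across the worked steps — a single rounding completes each reported result. The derived quantities are re-derived in full float precision (totals, ignition loss, the three compositions, yield, net glass mass) using the weight values per 175.8 pbw of glass, as written in the problem or answer text.
Mass of each oxide from the mix:
  Na2O: 21.77·0.1116 + 31.82·0.4375 = 16.35 pbw
  Al2O3: 21.77·0.1950 + 140.7·0.003000 = 4.667 pbw
  SiO2: 21.77·0.6803 + 140.7·0.9950 = 154.8 pbw
LOI: 21.77·0.01310 + 140.7·0.002000 + 31.82·0.5625 = 18.47 pbw
Glass = total batch minus LOI = 194.3 − 18.47 = 175.8 pbw (matching Σ of the oxides)
wt %: oxide over glass, times 100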